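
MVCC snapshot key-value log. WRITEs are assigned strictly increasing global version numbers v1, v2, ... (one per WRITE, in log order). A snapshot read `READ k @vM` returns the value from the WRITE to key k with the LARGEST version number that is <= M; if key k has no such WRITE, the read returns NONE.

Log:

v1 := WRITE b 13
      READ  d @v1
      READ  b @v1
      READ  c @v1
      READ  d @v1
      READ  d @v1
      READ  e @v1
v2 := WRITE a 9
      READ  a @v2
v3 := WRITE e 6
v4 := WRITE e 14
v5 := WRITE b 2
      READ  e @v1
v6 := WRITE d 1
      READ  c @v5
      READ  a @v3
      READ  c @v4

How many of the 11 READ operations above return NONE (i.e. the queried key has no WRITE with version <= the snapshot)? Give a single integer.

Answer: 8

Derivation:
v1: WRITE b=13  (b history now [(1, 13)])
READ d @v1: history=[] -> no version <= 1 -> NONE
READ b @v1: history=[(1, 13)] -> pick v1 -> 13
READ c @v1: history=[] -> no version <= 1 -> NONE
READ d @v1: history=[] -> no version <= 1 -> NONE
READ d @v1: history=[] -> no version <= 1 -> NONE
READ e @v1: history=[] -> no version <= 1 -> NONE
v2: WRITE a=9  (a history now [(2, 9)])
READ a @v2: history=[(2, 9)] -> pick v2 -> 9
v3: WRITE e=6  (e history now [(3, 6)])
v4: WRITE e=14  (e history now [(3, 6), (4, 14)])
v5: WRITE b=2  (b history now [(1, 13), (5, 2)])
READ e @v1: history=[(3, 6), (4, 14)] -> no version <= 1 -> NONE
v6: WRITE d=1  (d history now [(6, 1)])
READ c @v5: history=[] -> no version <= 5 -> NONE
READ a @v3: history=[(2, 9)] -> pick v2 -> 9
READ c @v4: history=[] -> no version <= 4 -> NONE
Read results in order: ['NONE', '13', 'NONE', 'NONE', 'NONE', 'NONE', '9', 'NONE', 'NONE', '9', 'NONE']
NONE count = 8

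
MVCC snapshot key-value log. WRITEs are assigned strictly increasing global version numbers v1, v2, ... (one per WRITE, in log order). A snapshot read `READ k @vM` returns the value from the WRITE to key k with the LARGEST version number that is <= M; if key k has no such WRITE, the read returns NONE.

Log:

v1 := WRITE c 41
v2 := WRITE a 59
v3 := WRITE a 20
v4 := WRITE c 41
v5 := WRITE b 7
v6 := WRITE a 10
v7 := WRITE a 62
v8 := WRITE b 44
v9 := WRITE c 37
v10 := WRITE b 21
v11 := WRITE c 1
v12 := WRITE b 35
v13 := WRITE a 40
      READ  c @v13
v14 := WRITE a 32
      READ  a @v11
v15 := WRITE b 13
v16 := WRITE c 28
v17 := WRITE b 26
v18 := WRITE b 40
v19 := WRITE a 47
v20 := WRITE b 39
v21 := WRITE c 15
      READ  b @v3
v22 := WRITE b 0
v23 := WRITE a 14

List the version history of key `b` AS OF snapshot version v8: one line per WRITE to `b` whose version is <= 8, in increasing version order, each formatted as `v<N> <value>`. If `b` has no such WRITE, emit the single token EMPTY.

Answer: v5 7
v8 44

Derivation:
Scan writes for key=b with version <= 8:
  v1 WRITE c 41 -> skip
  v2 WRITE a 59 -> skip
  v3 WRITE a 20 -> skip
  v4 WRITE c 41 -> skip
  v5 WRITE b 7 -> keep
  v6 WRITE a 10 -> skip
  v7 WRITE a 62 -> skip
  v8 WRITE b 44 -> keep
  v9 WRITE c 37 -> skip
  v10 WRITE b 21 -> drop (> snap)
  v11 WRITE c 1 -> skip
  v12 WRITE b 35 -> drop (> snap)
  v13 WRITE a 40 -> skip
  v14 WRITE a 32 -> skip
  v15 WRITE b 13 -> drop (> snap)
  v16 WRITE c 28 -> skip
  v17 WRITE b 26 -> drop (> snap)
  v18 WRITE b 40 -> drop (> snap)
  v19 WRITE a 47 -> skip
  v20 WRITE b 39 -> drop (> snap)
  v21 WRITE c 15 -> skip
  v22 WRITE b 0 -> drop (> snap)
  v23 WRITE a 14 -> skip
Collected: [(5, 7), (8, 44)]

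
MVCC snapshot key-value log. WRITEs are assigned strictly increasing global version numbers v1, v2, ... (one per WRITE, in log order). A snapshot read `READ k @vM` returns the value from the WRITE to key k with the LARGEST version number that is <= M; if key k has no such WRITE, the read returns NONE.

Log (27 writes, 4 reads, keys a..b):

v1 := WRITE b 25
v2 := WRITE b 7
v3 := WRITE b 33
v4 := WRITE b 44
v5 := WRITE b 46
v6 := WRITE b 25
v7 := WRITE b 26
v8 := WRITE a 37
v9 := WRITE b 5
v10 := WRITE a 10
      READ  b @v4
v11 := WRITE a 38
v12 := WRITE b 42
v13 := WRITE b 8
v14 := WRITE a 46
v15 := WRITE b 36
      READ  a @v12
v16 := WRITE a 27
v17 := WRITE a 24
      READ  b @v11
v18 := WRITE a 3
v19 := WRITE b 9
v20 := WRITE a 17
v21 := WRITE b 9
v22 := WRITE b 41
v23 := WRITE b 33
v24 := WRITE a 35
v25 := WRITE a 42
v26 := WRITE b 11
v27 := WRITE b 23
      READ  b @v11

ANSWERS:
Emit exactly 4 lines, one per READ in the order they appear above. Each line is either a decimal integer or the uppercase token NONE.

v1: WRITE b=25  (b history now [(1, 25)])
v2: WRITE b=7  (b history now [(1, 25), (2, 7)])
v3: WRITE b=33  (b history now [(1, 25), (2, 7), (3, 33)])
v4: WRITE b=44  (b history now [(1, 25), (2, 7), (3, 33), (4, 44)])
v5: WRITE b=46  (b history now [(1, 25), (2, 7), (3, 33), (4, 44), (5, 46)])
v6: WRITE b=25  (b history now [(1, 25), (2, 7), (3, 33), (4, 44), (5, 46), (6, 25)])
v7: WRITE b=26  (b history now [(1, 25), (2, 7), (3, 33), (4, 44), (5, 46), (6, 25), (7, 26)])
v8: WRITE a=37  (a history now [(8, 37)])
v9: WRITE b=5  (b history now [(1, 25), (2, 7), (3, 33), (4, 44), (5, 46), (6, 25), (7, 26), (9, 5)])
v10: WRITE a=10  (a history now [(8, 37), (10, 10)])
READ b @v4: history=[(1, 25), (2, 7), (3, 33), (4, 44), (5, 46), (6, 25), (7, 26), (9, 5)] -> pick v4 -> 44
v11: WRITE a=38  (a history now [(8, 37), (10, 10), (11, 38)])
v12: WRITE b=42  (b history now [(1, 25), (2, 7), (3, 33), (4, 44), (5, 46), (6, 25), (7, 26), (9, 5), (12, 42)])
v13: WRITE b=8  (b history now [(1, 25), (2, 7), (3, 33), (4, 44), (5, 46), (6, 25), (7, 26), (9, 5), (12, 42), (13, 8)])
v14: WRITE a=46  (a history now [(8, 37), (10, 10), (11, 38), (14, 46)])
v15: WRITE b=36  (b history now [(1, 25), (2, 7), (3, 33), (4, 44), (5, 46), (6, 25), (7, 26), (9, 5), (12, 42), (13, 8), (15, 36)])
READ a @v12: history=[(8, 37), (10, 10), (11, 38), (14, 46)] -> pick v11 -> 38
v16: WRITE a=27  (a history now [(8, 37), (10, 10), (11, 38), (14, 46), (16, 27)])
v17: WRITE a=24  (a history now [(8, 37), (10, 10), (11, 38), (14, 46), (16, 27), (17, 24)])
READ b @v11: history=[(1, 25), (2, 7), (3, 33), (4, 44), (5, 46), (6, 25), (7, 26), (9, 5), (12, 42), (13, 8), (15, 36)] -> pick v9 -> 5
v18: WRITE a=3  (a history now [(8, 37), (10, 10), (11, 38), (14, 46), (16, 27), (17, 24), (18, 3)])
v19: WRITE b=9  (b history now [(1, 25), (2, 7), (3, 33), (4, 44), (5, 46), (6, 25), (7, 26), (9, 5), (12, 42), (13, 8), (15, 36), (19, 9)])
v20: WRITE a=17  (a history now [(8, 37), (10, 10), (11, 38), (14, 46), (16, 27), (17, 24), (18, 3), (20, 17)])
v21: WRITE b=9  (b history now [(1, 25), (2, 7), (3, 33), (4, 44), (5, 46), (6, 25), (7, 26), (9, 5), (12, 42), (13, 8), (15, 36), (19, 9), (21, 9)])
v22: WRITE b=41  (b history now [(1, 25), (2, 7), (3, 33), (4, 44), (5, 46), (6, 25), (7, 26), (9, 5), (12, 42), (13, 8), (15, 36), (19, 9), (21, 9), (22, 41)])
v23: WRITE b=33  (b history now [(1, 25), (2, 7), (3, 33), (4, 44), (5, 46), (6, 25), (7, 26), (9, 5), (12, 42), (13, 8), (15, 36), (19, 9), (21, 9), (22, 41), (23, 33)])
v24: WRITE a=35  (a history now [(8, 37), (10, 10), (11, 38), (14, 46), (16, 27), (17, 24), (18, 3), (20, 17), (24, 35)])
v25: WRITE a=42  (a history now [(8, 37), (10, 10), (11, 38), (14, 46), (16, 27), (17, 24), (18, 3), (20, 17), (24, 35), (25, 42)])
v26: WRITE b=11  (b history now [(1, 25), (2, 7), (3, 33), (4, 44), (5, 46), (6, 25), (7, 26), (9, 5), (12, 42), (13, 8), (15, 36), (19, 9), (21, 9), (22, 41), (23, 33), (26, 11)])
v27: WRITE b=23  (b history now [(1, 25), (2, 7), (3, 33), (4, 44), (5, 46), (6, 25), (7, 26), (9, 5), (12, 42), (13, 8), (15, 36), (19, 9), (21, 9), (22, 41), (23, 33), (26, 11), (27, 23)])
READ b @v11: history=[(1, 25), (2, 7), (3, 33), (4, 44), (5, 46), (6, 25), (7, 26), (9, 5), (12, 42), (13, 8), (15, 36), (19, 9), (21, 9), (22, 41), (23, 33), (26, 11), (27, 23)] -> pick v9 -> 5

Answer: 44
38
5
5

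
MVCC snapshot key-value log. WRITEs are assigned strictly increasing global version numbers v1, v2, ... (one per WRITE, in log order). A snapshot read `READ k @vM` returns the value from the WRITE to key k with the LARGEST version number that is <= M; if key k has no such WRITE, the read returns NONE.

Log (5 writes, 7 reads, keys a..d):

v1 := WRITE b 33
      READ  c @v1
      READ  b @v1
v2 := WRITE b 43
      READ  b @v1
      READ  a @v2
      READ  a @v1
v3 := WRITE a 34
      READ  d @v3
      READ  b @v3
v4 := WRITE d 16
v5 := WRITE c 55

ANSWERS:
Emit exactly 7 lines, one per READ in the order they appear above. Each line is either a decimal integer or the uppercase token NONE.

v1: WRITE b=33  (b history now [(1, 33)])
READ c @v1: history=[] -> no version <= 1 -> NONE
READ b @v1: history=[(1, 33)] -> pick v1 -> 33
v2: WRITE b=43  (b history now [(1, 33), (2, 43)])
READ b @v1: history=[(1, 33), (2, 43)] -> pick v1 -> 33
READ a @v2: history=[] -> no version <= 2 -> NONE
READ a @v1: history=[] -> no version <= 1 -> NONE
v3: WRITE a=34  (a history now [(3, 34)])
READ d @v3: history=[] -> no version <= 3 -> NONE
READ b @v3: history=[(1, 33), (2, 43)] -> pick v2 -> 43
v4: WRITE d=16  (d history now [(4, 16)])
v5: WRITE c=55  (c history now [(5, 55)])

Answer: NONE
33
33
NONE
NONE
NONE
43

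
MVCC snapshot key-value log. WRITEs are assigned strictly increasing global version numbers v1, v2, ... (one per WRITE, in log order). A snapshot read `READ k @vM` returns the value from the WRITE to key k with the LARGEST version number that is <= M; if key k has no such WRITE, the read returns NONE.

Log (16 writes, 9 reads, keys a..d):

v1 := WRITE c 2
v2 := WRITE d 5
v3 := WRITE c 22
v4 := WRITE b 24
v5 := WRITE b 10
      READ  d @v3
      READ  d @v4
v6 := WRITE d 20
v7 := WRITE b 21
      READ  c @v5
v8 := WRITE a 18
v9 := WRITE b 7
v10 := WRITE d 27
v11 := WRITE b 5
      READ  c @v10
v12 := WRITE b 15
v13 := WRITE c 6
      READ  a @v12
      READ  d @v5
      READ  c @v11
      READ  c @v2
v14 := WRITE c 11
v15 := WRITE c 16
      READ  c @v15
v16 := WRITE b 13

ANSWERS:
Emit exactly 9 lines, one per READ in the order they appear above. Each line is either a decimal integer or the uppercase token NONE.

Answer: 5
5
22
22
18
5
22
2
16

Derivation:
v1: WRITE c=2  (c history now [(1, 2)])
v2: WRITE d=5  (d history now [(2, 5)])
v3: WRITE c=22  (c history now [(1, 2), (3, 22)])
v4: WRITE b=24  (b history now [(4, 24)])
v5: WRITE b=10  (b history now [(4, 24), (5, 10)])
READ d @v3: history=[(2, 5)] -> pick v2 -> 5
READ d @v4: history=[(2, 5)] -> pick v2 -> 5
v6: WRITE d=20  (d history now [(2, 5), (6, 20)])
v7: WRITE b=21  (b history now [(4, 24), (5, 10), (7, 21)])
READ c @v5: history=[(1, 2), (3, 22)] -> pick v3 -> 22
v8: WRITE a=18  (a history now [(8, 18)])
v9: WRITE b=7  (b history now [(4, 24), (5, 10), (7, 21), (9, 7)])
v10: WRITE d=27  (d history now [(2, 5), (6, 20), (10, 27)])
v11: WRITE b=5  (b history now [(4, 24), (5, 10), (7, 21), (9, 7), (11, 5)])
READ c @v10: history=[(1, 2), (3, 22)] -> pick v3 -> 22
v12: WRITE b=15  (b history now [(4, 24), (5, 10), (7, 21), (9, 7), (11, 5), (12, 15)])
v13: WRITE c=6  (c history now [(1, 2), (3, 22), (13, 6)])
READ a @v12: history=[(8, 18)] -> pick v8 -> 18
READ d @v5: history=[(2, 5), (6, 20), (10, 27)] -> pick v2 -> 5
READ c @v11: history=[(1, 2), (3, 22), (13, 6)] -> pick v3 -> 22
READ c @v2: history=[(1, 2), (3, 22), (13, 6)] -> pick v1 -> 2
v14: WRITE c=11  (c history now [(1, 2), (3, 22), (13, 6), (14, 11)])
v15: WRITE c=16  (c history now [(1, 2), (3, 22), (13, 6), (14, 11), (15, 16)])
READ c @v15: history=[(1, 2), (3, 22), (13, 6), (14, 11), (15, 16)] -> pick v15 -> 16
v16: WRITE b=13  (b history now [(4, 24), (5, 10), (7, 21), (9, 7), (11, 5), (12, 15), (16, 13)])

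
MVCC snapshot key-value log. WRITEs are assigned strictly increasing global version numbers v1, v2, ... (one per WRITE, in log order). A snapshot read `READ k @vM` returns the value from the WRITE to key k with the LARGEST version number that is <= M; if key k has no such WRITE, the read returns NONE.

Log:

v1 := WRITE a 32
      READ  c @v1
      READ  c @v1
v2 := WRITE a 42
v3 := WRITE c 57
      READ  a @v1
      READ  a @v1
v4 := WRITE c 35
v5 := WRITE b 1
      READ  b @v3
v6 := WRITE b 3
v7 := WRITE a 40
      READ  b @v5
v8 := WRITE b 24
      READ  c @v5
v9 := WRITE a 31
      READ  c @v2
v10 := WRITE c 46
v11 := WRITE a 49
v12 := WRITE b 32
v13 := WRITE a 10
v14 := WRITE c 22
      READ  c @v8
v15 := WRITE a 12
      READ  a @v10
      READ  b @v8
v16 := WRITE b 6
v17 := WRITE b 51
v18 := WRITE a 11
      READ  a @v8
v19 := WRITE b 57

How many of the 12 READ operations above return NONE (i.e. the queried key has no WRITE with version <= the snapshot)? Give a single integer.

v1: WRITE a=32  (a history now [(1, 32)])
READ c @v1: history=[] -> no version <= 1 -> NONE
READ c @v1: history=[] -> no version <= 1 -> NONE
v2: WRITE a=42  (a history now [(1, 32), (2, 42)])
v3: WRITE c=57  (c history now [(3, 57)])
READ a @v1: history=[(1, 32), (2, 42)] -> pick v1 -> 32
READ a @v1: history=[(1, 32), (2, 42)] -> pick v1 -> 32
v4: WRITE c=35  (c history now [(3, 57), (4, 35)])
v5: WRITE b=1  (b history now [(5, 1)])
READ b @v3: history=[(5, 1)] -> no version <= 3 -> NONE
v6: WRITE b=3  (b history now [(5, 1), (6, 3)])
v7: WRITE a=40  (a history now [(1, 32), (2, 42), (7, 40)])
READ b @v5: history=[(5, 1), (6, 3)] -> pick v5 -> 1
v8: WRITE b=24  (b history now [(5, 1), (6, 3), (8, 24)])
READ c @v5: history=[(3, 57), (4, 35)] -> pick v4 -> 35
v9: WRITE a=31  (a history now [(1, 32), (2, 42), (7, 40), (9, 31)])
READ c @v2: history=[(3, 57), (4, 35)] -> no version <= 2 -> NONE
v10: WRITE c=46  (c history now [(3, 57), (4, 35), (10, 46)])
v11: WRITE a=49  (a history now [(1, 32), (2, 42), (7, 40), (9, 31), (11, 49)])
v12: WRITE b=32  (b history now [(5, 1), (6, 3), (8, 24), (12, 32)])
v13: WRITE a=10  (a history now [(1, 32), (2, 42), (7, 40), (9, 31), (11, 49), (13, 10)])
v14: WRITE c=22  (c history now [(3, 57), (4, 35), (10, 46), (14, 22)])
READ c @v8: history=[(3, 57), (4, 35), (10, 46), (14, 22)] -> pick v4 -> 35
v15: WRITE a=12  (a history now [(1, 32), (2, 42), (7, 40), (9, 31), (11, 49), (13, 10), (15, 12)])
READ a @v10: history=[(1, 32), (2, 42), (7, 40), (9, 31), (11, 49), (13, 10), (15, 12)] -> pick v9 -> 31
READ b @v8: history=[(5, 1), (6, 3), (8, 24), (12, 32)] -> pick v8 -> 24
v16: WRITE b=6  (b history now [(5, 1), (6, 3), (8, 24), (12, 32), (16, 6)])
v17: WRITE b=51  (b history now [(5, 1), (6, 3), (8, 24), (12, 32), (16, 6), (17, 51)])
v18: WRITE a=11  (a history now [(1, 32), (2, 42), (7, 40), (9, 31), (11, 49), (13, 10), (15, 12), (18, 11)])
READ a @v8: history=[(1, 32), (2, 42), (7, 40), (9, 31), (11, 49), (13, 10), (15, 12), (18, 11)] -> pick v7 -> 40
v19: WRITE b=57  (b history now [(5, 1), (6, 3), (8, 24), (12, 32), (16, 6), (17, 51), (19, 57)])
Read results in order: ['NONE', 'NONE', '32', '32', 'NONE', '1', '35', 'NONE', '35', '31', '24', '40']
NONE count = 4

Answer: 4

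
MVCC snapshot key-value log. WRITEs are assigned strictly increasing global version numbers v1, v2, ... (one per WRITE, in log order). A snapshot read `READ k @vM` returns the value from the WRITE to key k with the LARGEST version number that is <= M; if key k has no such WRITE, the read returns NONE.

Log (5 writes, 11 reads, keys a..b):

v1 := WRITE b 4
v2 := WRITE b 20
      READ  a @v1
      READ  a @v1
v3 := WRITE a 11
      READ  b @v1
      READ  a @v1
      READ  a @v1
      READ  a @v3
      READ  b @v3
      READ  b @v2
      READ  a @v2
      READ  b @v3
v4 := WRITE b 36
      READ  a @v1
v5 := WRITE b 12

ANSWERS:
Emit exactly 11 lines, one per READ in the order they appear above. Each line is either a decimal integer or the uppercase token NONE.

v1: WRITE b=4  (b history now [(1, 4)])
v2: WRITE b=20  (b history now [(1, 4), (2, 20)])
READ a @v1: history=[] -> no version <= 1 -> NONE
READ a @v1: history=[] -> no version <= 1 -> NONE
v3: WRITE a=11  (a history now [(3, 11)])
READ b @v1: history=[(1, 4), (2, 20)] -> pick v1 -> 4
READ a @v1: history=[(3, 11)] -> no version <= 1 -> NONE
READ a @v1: history=[(3, 11)] -> no version <= 1 -> NONE
READ a @v3: history=[(3, 11)] -> pick v3 -> 11
READ b @v3: history=[(1, 4), (2, 20)] -> pick v2 -> 20
READ b @v2: history=[(1, 4), (2, 20)] -> pick v2 -> 20
READ a @v2: history=[(3, 11)] -> no version <= 2 -> NONE
READ b @v3: history=[(1, 4), (2, 20)] -> pick v2 -> 20
v4: WRITE b=36  (b history now [(1, 4), (2, 20), (4, 36)])
READ a @v1: history=[(3, 11)] -> no version <= 1 -> NONE
v5: WRITE b=12  (b history now [(1, 4), (2, 20), (4, 36), (5, 12)])

Answer: NONE
NONE
4
NONE
NONE
11
20
20
NONE
20
NONE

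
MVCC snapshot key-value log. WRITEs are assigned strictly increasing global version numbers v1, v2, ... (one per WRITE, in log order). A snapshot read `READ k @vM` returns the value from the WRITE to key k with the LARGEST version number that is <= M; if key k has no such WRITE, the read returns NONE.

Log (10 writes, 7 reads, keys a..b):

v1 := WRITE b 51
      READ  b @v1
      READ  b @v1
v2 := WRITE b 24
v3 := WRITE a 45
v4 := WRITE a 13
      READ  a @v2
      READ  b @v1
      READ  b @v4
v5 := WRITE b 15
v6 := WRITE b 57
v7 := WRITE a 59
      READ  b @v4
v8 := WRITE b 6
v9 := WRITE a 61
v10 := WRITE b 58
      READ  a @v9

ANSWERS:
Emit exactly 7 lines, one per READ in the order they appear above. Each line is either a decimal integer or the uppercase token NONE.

v1: WRITE b=51  (b history now [(1, 51)])
READ b @v1: history=[(1, 51)] -> pick v1 -> 51
READ b @v1: history=[(1, 51)] -> pick v1 -> 51
v2: WRITE b=24  (b history now [(1, 51), (2, 24)])
v3: WRITE a=45  (a history now [(3, 45)])
v4: WRITE a=13  (a history now [(3, 45), (4, 13)])
READ a @v2: history=[(3, 45), (4, 13)] -> no version <= 2 -> NONE
READ b @v1: history=[(1, 51), (2, 24)] -> pick v1 -> 51
READ b @v4: history=[(1, 51), (2, 24)] -> pick v2 -> 24
v5: WRITE b=15  (b history now [(1, 51), (2, 24), (5, 15)])
v6: WRITE b=57  (b history now [(1, 51), (2, 24), (5, 15), (6, 57)])
v7: WRITE a=59  (a history now [(3, 45), (4, 13), (7, 59)])
READ b @v4: history=[(1, 51), (2, 24), (5, 15), (6, 57)] -> pick v2 -> 24
v8: WRITE b=6  (b history now [(1, 51), (2, 24), (5, 15), (6, 57), (8, 6)])
v9: WRITE a=61  (a history now [(3, 45), (4, 13), (7, 59), (9, 61)])
v10: WRITE b=58  (b history now [(1, 51), (2, 24), (5, 15), (6, 57), (8, 6), (10, 58)])
READ a @v9: history=[(3, 45), (4, 13), (7, 59), (9, 61)] -> pick v9 -> 61

Answer: 51
51
NONE
51
24
24
61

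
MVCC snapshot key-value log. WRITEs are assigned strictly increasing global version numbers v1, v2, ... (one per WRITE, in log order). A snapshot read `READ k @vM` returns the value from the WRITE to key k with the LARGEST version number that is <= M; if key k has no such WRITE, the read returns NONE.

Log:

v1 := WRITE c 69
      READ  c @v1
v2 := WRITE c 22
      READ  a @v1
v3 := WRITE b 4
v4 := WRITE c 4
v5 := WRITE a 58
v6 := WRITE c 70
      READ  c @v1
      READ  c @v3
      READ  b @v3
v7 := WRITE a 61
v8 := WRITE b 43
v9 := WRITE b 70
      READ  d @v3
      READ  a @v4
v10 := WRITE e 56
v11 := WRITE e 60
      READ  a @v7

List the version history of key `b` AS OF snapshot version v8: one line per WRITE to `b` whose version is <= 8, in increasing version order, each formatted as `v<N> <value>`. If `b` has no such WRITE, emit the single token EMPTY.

Answer: v3 4
v8 43

Derivation:
Scan writes for key=b with version <= 8:
  v1 WRITE c 69 -> skip
  v2 WRITE c 22 -> skip
  v3 WRITE b 4 -> keep
  v4 WRITE c 4 -> skip
  v5 WRITE a 58 -> skip
  v6 WRITE c 70 -> skip
  v7 WRITE a 61 -> skip
  v8 WRITE b 43 -> keep
  v9 WRITE b 70 -> drop (> snap)
  v10 WRITE e 56 -> skip
  v11 WRITE e 60 -> skip
Collected: [(3, 4), (8, 43)]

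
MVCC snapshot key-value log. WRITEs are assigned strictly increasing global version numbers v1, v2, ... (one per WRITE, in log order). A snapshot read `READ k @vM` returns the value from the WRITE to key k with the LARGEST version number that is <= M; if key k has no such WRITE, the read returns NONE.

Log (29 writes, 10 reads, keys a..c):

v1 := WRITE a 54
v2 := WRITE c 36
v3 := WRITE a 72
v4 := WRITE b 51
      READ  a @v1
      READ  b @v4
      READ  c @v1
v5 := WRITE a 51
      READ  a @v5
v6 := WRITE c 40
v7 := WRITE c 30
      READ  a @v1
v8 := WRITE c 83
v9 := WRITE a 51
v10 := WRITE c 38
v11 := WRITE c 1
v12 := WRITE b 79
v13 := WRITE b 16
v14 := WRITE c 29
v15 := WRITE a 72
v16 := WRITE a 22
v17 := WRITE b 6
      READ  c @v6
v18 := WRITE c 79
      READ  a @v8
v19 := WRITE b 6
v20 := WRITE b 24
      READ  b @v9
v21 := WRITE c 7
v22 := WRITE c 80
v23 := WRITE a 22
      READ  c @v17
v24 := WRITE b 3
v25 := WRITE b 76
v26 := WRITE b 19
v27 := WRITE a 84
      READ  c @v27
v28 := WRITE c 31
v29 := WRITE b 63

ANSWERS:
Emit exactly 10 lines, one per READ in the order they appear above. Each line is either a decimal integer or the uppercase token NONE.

v1: WRITE a=54  (a history now [(1, 54)])
v2: WRITE c=36  (c history now [(2, 36)])
v3: WRITE a=72  (a history now [(1, 54), (3, 72)])
v4: WRITE b=51  (b history now [(4, 51)])
READ a @v1: history=[(1, 54), (3, 72)] -> pick v1 -> 54
READ b @v4: history=[(4, 51)] -> pick v4 -> 51
READ c @v1: history=[(2, 36)] -> no version <= 1 -> NONE
v5: WRITE a=51  (a history now [(1, 54), (3, 72), (5, 51)])
READ a @v5: history=[(1, 54), (3, 72), (5, 51)] -> pick v5 -> 51
v6: WRITE c=40  (c history now [(2, 36), (6, 40)])
v7: WRITE c=30  (c history now [(2, 36), (6, 40), (7, 30)])
READ a @v1: history=[(1, 54), (3, 72), (5, 51)] -> pick v1 -> 54
v8: WRITE c=83  (c history now [(2, 36), (6, 40), (7, 30), (8, 83)])
v9: WRITE a=51  (a history now [(1, 54), (3, 72), (5, 51), (9, 51)])
v10: WRITE c=38  (c history now [(2, 36), (6, 40), (7, 30), (8, 83), (10, 38)])
v11: WRITE c=1  (c history now [(2, 36), (6, 40), (7, 30), (8, 83), (10, 38), (11, 1)])
v12: WRITE b=79  (b history now [(4, 51), (12, 79)])
v13: WRITE b=16  (b history now [(4, 51), (12, 79), (13, 16)])
v14: WRITE c=29  (c history now [(2, 36), (6, 40), (7, 30), (8, 83), (10, 38), (11, 1), (14, 29)])
v15: WRITE a=72  (a history now [(1, 54), (3, 72), (5, 51), (9, 51), (15, 72)])
v16: WRITE a=22  (a history now [(1, 54), (3, 72), (5, 51), (9, 51), (15, 72), (16, 22)])
v17: WRITE b=6  (b history now [(4, 51), (12, 79), (13, 16), (17, 6)])
READ c @v6: history=[(2, 36), (6, 40), (7, 30), (8, 83), (10, 38), (11, 1), (14, 29)] -> pick v6 -> 40
v18: WRITE c=79  (c history now [(2, 36), (6, 40), (7, 30), (8, 83), (10, 38), (11, 1), (14, 29), (18, 79)])
READ a @v8: history=[(1, 54), (3, 72), (5, 51), (9, 51), (15, 72), (16, 22)] -> pick v5 -> 51
v19: WRITE b=6  (b history now [(4, 51), (12, 79), (13, 16), (17, 6), (19, 6)])
v20: WRITE b=24  (b history now [(4, 51), (12, 79), (13, 16), (17, 6), (19, 6), (20, 24)])
READ b @v9: history=[(4, 51), (12, 79), (13, 16), (17, 6), (19, 6), (20, 24)] -> pick v4 -> 51
v21: WRITE c=7  (c history now [(2, 36), (6, 40), (7, 30), (8, 83), (10, 38), (11, 1), (14, 29), (18, 79), (21, 7)])
v22: WRITE c=80  (c history now [(2, 36), (6, 40), (7, 30), (8, 83), (10, 38), (11, 1), (14, 29), (18, 79), (21, 7), (22, 80)])
v23: WRITE a=22  (a history now [(1, 54), (3, 72), (5, 51), (9, 51), (15, 72), (16, 22), (23, 22)])
READ c @v17: history=[(2, 36), (6, 40), (7, 30), (8, 83), (10, 38), (11, 1), (14, 29), (18, 79), (21, 7), (22, 80)] -> pick v14 -> 29
v24: WRITE b=3  (b history now [(4, 51), (12, 79), (13, 16), (17, 6), (19, 6), (20, 24), (24, 3)])
v25: WRITE b=76  (b history now [(4, 51), (12, 79), (13, 16), (17, 6), (19, 6), (20, 24), (24, 3), (25, 76)])
v26: WRITE b=19  (b history now [(4, 51), (12, 79), (13, 16), (17, 6), (19, 6), (20, 24), (24, 3), (25, 76), (26, 19)])
v27: WRITE a=84  (a history now [(1, 54), (3, 72), (5, 51), (9, 51), (15, 72), (16, 22), (23, 22), (27, 84)])
READ c @v27: history=[(2, 36), (6, 40), (7, 30), (8, 83), (10, 38), (11, 1), (14, 29), (18, 79), (21, 7), (22, 80)] -> pick v22 -> 80
v28: WRITE c=31  (c history now [(2, 36), (6, 40), (7, 30), (8, 83), (10, 38), (11, 1), (14, 29), (18, 79), (21, 7), (22, 80), (28, 31)])
v29: WRITE b=63  (b history now [(4, 51), (12, 79), (13, 16), (17, 6), (19, 6), (20, 24), (24, 3), (25, 76), (26, 19), (29, 63)])

Answer: 54
51
NONE
51
54
40
51
51
29
80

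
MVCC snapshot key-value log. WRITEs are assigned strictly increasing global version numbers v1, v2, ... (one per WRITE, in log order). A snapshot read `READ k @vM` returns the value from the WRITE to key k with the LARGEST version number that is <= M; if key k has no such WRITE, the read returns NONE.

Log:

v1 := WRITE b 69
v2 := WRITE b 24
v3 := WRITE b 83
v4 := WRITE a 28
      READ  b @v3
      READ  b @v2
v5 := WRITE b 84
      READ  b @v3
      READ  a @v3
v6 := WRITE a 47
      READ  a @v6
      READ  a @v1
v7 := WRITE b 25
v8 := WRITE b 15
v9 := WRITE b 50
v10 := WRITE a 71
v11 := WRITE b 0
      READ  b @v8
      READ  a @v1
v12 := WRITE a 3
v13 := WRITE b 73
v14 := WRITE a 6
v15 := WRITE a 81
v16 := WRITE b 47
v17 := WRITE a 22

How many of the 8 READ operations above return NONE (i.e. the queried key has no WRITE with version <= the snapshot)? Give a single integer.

v1: WRITE b=69  (b history now [(1, 69)])
v2: WRITE b=24  (b history now [(1, 69), (2, 24)])
v3: WRITE b=83  (b history now [(1, 69), (2, 24), (3, 83)])
v4: WRITE a=28  (a history now [(4, 28)])
READ b @v3: history=[(1, 69), (2, 24), (3, 83)] -> pick v3 -> 83
READ b @v2: history=[(1, 69), (2, 24), (3, 83)] -> pick v2 -> 24
v5: WRITE b=84  (b history now [(1, 69), (2, 24), (3, 83), (5, 84)])
READ b @v3: history=[(1, 69), (2, 24), (3, 83), (5, 84)] -> pick v3 -> 83
READ a @v3: history=[(4, 28)] -> no version <= 3 -> NONE
v6: WRITE a=47  (a history now [(4, 28), (6, 47)])
READ a @v6: history=[(4, 28), (6, 47)] -> pick v6 -> 47
READ a @v1: history=[(4, 28), (6, 47)] -> no version <= 1 -> NONE
v7: WRITE b=25  (b history now [(1, 69), (2, 24), (3, 83), (5, 84), (7, 25)])
v8: WRITE b=15  (b history now [(1, 69), (2, 24), (3, 83), (5, 84), (7, 25), (8, 15)])
v9: WRITE b=50  (b history now [(1, 69), (2, 24), (3, 83), (5, 84), (7, 25), (8, 15), (9, 50)])
v10: WRITE a=71  (a history now [(4, 28), (6, 47), (10, 71)])
v11: WRITE b=0  (b history now [(1, 69), (2, 24), (3, 83), (5, 84), (7, 25), (8, 15), (9, 50), (11, 0)])
READ b @v8: history=[(1, 69), (2, 24), (3, 83), (5, 84), (7, 25), (8, 15), (9, 50), (11, 0)] -> pick v8 -> 15
READ a @v1: history=[(4, 28), (6, 47), (10, 71)] -> no version <= 1 -> NONE
v12: WRITE a=3  (a history now [(4, 28), (6, 47), (10, 71), (12, 3)])
v13: WRITE b=73  (b history now [(1, 69), (2, 24), (3, 83), (5, 84), (7, 25), (8, 15), (9, 50), (11, 0), (13, 73)])
v14: WRITE a=6  (a history now [(4, 28), (6, 47), (10, 71), (12, 3), (14, 6)])
v15: WRITE a=81  (a history now [(4, 28), (6, 47), (10, 71), (12, 3), (14, 6), (15, 81)])
v16: WRITE b=47  (b history now [(1, 69), (2, 24), (3, 83), (5, 84), (7, 25), (8, 15), (9, 50), (11, 0), (13, 73), (16, 47)])
v17: WRITE a=22  (a history now [(4, 28), (6, 47), (10, 71), (12, 3), (14, 6), (15, 81), (17, 22)])
Read results in order: ['83', '24', '83', 'NONE', '47', 'NONE', '15', 'NONE']
NONE count = 3

Answer: 3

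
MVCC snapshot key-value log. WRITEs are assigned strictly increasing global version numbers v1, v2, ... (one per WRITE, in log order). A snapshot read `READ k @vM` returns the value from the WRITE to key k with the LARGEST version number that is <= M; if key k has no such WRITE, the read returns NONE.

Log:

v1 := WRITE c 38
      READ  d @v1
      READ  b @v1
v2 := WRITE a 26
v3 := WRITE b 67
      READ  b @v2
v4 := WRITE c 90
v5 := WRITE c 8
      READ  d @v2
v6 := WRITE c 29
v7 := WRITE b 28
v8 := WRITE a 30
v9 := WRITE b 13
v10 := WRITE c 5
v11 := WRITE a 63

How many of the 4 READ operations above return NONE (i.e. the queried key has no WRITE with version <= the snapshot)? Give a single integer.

Answer: 4

Derivation:
v1: WRITE c=38  (c history now [(1, 38)])
READ d @v1: history=[] -> no version <= 1 -> NONE
READ b @v1: history=[] -> no version <= 1 -> NONE
v2: WRITE a=26  (a history now [(2, 26)])
v3: WRITE b=67  (b history now [(3, 67)])
READ b @v2: history=[(3, 67)] -> no version <= 2 -> NONE
v4: WRITE c=90  (c history now [(1, 38), (4, 90)])
v5: WRITE c=8  (c history now [(1, 38), (4, 90), (5, 8)])
READ d @v2: history=[] -> no version <= 2 -> NONE
v6: WRITE c=29  (c history now [(1, 38), (4, 90), (5, 8), (6, 29)])
v7: WRITE b=28  (b history now [(3, 67), (7, 28)])
v8: WRITE a=30  (a history now [(2, 26), (8, 30)])
v9: WRITE b=13  (b history now [(3, 67), (7, 28), (9, 13)])
v10: WRITE c=5  (c history now [(1, 38), (4, 90), (5, 8), (6, 29), (10, 5)])
v11: WRITE a=63  (a history now [(2, 26), (8, 30), (11, 63)])
Read results in order: ['NONE', 'NONE', 'NONE', 'NONE']
NONE count = 4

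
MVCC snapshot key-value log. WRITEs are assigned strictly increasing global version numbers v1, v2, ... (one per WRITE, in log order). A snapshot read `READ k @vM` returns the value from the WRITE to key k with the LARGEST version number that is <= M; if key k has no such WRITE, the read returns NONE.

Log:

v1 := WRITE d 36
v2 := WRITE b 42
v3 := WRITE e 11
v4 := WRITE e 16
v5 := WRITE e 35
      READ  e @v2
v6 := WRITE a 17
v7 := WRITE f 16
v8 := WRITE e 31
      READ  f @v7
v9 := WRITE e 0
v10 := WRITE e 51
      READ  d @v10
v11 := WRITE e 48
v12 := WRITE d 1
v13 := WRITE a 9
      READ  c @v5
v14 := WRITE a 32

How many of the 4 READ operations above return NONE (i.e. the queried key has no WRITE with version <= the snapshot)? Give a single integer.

Answer: 2

Derivation:
v1: WRITE d=36  (d history now [(1, 36)])
v2: WRITE b=42  (b history now [(2, 42)])
v3: WRITE e=11  (e history now [(3, 11)])
v4: WRITE e=16  (e history now [(3, 11), (4, 16)])
v5: WRITE e=35  (e history now [(3, 11), (4, 16), (5, 35)])
READ e @v2: history=[(3, 11), (4, 16), (5, 35)] -> no version <= 2 -> NONE
v6: WRITE a=17  (a history now [(6, 17)])
v7: WRITE f=16  (f history now [(7, 16)])
v8: WRITE e=31  (e history now [(3, 11), (4, 16), (5, 35), (8, 31)])
READ f @v7: history=[(7, 16)] -> pick v7 -> 16
v9: WRITE e=0  (e history now [(3, 11), (4, 16), (5, 35), (8, 31), (9, 0)])
v10: WRITE e=51  (e history now [(3, 11), (4, 16), (5, 35), (8, 31), (9, 0), (10, 51)])
READ d @v10: history=[(1, 36)] -> pick v1 -> 36
v11: WRITE e=48  (e history now [(3, 11), (4, 16), (5, 35), (8, 31), (9, 0), (10, 51), (11, 48)])
v12: WRITE d=1  (d history now [(1, 36), (12, 1)])
v13: WRITE a=9  (a history now [(6, 17), (13, 9)])
READ c @v5: history=[] -> no version <= 5 -> NONE
v14: WRITE a=32  (a history now [(6, 17), (13, 9), (14, 32)])
Read results in order: ['NONE', '16', '36', 'NONE']
NONE count = 2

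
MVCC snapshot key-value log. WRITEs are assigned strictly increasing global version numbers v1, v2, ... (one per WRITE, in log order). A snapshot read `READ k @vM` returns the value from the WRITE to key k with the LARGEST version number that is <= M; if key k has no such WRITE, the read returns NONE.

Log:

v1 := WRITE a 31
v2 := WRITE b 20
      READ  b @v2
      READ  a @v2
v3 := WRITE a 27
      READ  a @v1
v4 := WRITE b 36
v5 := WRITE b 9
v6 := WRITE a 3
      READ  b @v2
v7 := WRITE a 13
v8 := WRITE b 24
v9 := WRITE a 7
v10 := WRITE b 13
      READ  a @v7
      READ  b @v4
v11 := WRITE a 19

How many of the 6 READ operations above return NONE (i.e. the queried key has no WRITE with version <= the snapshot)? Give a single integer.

v1: WRITE a=31  (a history now [(1, 31)])
v2: WRITE b=20  (b history now [(2, 20)])
READ b @v2: history=[(2, 20)] -> pick v2 -> 20
READ a @v2: history=[(1, 31)] -> pick v1 -> 31
v3: WRITE a=27  (a history now [(1, 31), (3, 27)])
READ a @v1: history=[(1, 31), (3, 27)] -> pick v1 -> 31
v4: WRITE b=36  (b history now [(2, 20), (4, 36)])
v5: WRITE b=9  (b history now [(2, 20), (4, 36), (5, 9)])
v6: WRITE a=3  (a history now [(1, 31), (3, 27), (6, 3)])
READ b @v2: history=[(2, 20), (4, 36), (5, 9)] -> pick v2 -> 20
v7: WRITE a=13  (a history now [(1, 31), (3, 27), (6, 3), (7, 13)])
v8: WRITE b=24  (b history now [(2, 20), (4, 36), (5, 9), (8, 24)])
v9: WRITE a=7  (a history now [(1, 31), (3, 27), (6, 3), (7, 13), (9, 7)])
v10: WRITE b=13  (b history now [(2, 20), (4, 36), (5, 9), (8, 24), (10, 13)])
READ a @v7: history=[(1, 31), (3, 27), (6, 3), (7, 13), (9, 7)] -> pick v7 -> 13
READ b @v4: history=[(2, 20), (4, 36), (5, 9), (8, 24), (10, 13)] -> pick v4 -> 36
v11: WRITE a=19  (a history now [(1, 31), (3, 27), (6, 3), (7, 13), (9, 7), (11, 19)])
Read results in order: ['20', '31', '31', '20', '13', '36']
NONE count = 0

Answer: 0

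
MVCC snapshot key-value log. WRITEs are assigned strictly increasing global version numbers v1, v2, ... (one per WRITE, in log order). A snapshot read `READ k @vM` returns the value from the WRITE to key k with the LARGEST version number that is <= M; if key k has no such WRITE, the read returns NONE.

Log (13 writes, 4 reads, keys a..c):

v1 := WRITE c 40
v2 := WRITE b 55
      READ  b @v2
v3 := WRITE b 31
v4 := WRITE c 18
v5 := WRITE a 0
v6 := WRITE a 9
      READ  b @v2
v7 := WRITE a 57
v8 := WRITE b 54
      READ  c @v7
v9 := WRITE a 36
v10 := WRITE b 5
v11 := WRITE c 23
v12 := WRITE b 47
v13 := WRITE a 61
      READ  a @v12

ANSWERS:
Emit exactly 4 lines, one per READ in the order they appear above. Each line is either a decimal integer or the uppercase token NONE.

Answer: 55
55
18
36

Derivation:
v1: WRITE c=40  (c history now [(1, 40)])
v2: WRITE b=55  (b history now [(2, 55)])
READ b @v2: history=[(2, 55)] -> pick v2 -> 55
v3: WRITE b=31  (b history now [(2, 55), (3, 31)])
v4: WRITE c=18  (c history now [(1, 40), (4, 18)])
v5: WRITE a=0  (a history now [(5, 0)])
v6: WRITE a=9  (a history now [(5, 0), (6, 9)])
READ b @v2: history=[(2, 55), (3, 31)] -> pick v2 -> 55
v7: WRITE a=57  (a history now [(5, 0), (6, 9), (7, 57)])
v8: WRITE b=54  (b history now [(2, 55), (3, 31), (8, 54)])
READ c @v7: history=[(1, 40), (4, 18)] -> pick v4 -> 18
v9: WRITE a=36  (a history now [(5, 0), (6, 9), (7, 57), (9, 36)])
v10: WRITE b=5  (b history now [(2, 55), (3, 31), (8, 54), (10, 5)])
v11: WRITE c=23  (c history now [(1, 40), (4, 18), (11, 23)])
v12: WRITE b=47  (b history now [(2, 55), (3, 31), (8, 54), (10, 5), (12, 47)])
v13: WRITE a=61  (a history now [(5, 0), (6, 9), (7, 57), (9, 36), (13, 61)])
READ a @v12: history=[(5, 0), (6, 9), (7, 57), (9, 36), (13, 61)] -> pick v9 -> 36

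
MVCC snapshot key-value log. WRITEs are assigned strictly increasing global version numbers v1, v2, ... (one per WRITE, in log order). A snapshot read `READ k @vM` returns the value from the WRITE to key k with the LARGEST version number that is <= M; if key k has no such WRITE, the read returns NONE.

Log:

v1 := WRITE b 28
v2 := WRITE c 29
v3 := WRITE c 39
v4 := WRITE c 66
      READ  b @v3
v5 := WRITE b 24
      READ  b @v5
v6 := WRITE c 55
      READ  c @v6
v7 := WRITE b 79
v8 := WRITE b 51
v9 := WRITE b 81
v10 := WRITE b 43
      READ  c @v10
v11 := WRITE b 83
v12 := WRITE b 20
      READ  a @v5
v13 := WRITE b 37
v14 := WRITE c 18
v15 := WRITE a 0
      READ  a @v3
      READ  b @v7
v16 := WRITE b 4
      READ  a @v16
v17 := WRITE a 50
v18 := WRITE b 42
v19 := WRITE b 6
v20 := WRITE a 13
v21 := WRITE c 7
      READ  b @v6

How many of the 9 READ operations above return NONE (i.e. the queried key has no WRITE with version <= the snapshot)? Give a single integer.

v1: WRITE b=28  (b history now [(1, 28)])
v2: WRITE c=29  (c history now [(2, 29)])
v3: WRITE c=39  (c history now [(2, 29), (3, 39)])
v4: WRITE c=66  (c history now [(2, 29), (3, 39), (4, 66)])
READ b @v3: history=[(1, 28)] -> pick v1 -> 28
v5: WRITE b=24  (b history now [(1, 28), (5, 24)])
READ b @v5: history=[(1, 28), (5, 24)] -> pick v5 -> 24
v6: WRITE c=55  (c history now [(2, 29), (3, 39), (4, 66), (6, 55)])
READ c @v6: history=[(2, 29), (3, 39), (4, 66), (6, 55)] -> pick v6 -> 55
v7: WRITE b=79  (b history now [(1, 28), (5, 24), (7, 79)])
v8: WRITE b=51  (b history now [(1, 28), (5, 24), (7, 79), (8, 51)])
v9: WRITE b=81  (b history now [(1, 28), (5, 24), (7, 79), (8, 51), (9, 81)])
v10: WRITE b=43  (b history now [(1, 28), (5, 24), (7, 79), (8, 51), (9, 81), (10, 43)])
READ c @v10: history=[(2, 29), (3, 39), (4, 66), (6, 55)] -> pick v6 -> 55
v11: WRITE b=83  (b history now [(1, 28), (5, 24), (7, 79), (8, 51), (9, 81), (10, 43), (11, 83)])
v12: WRITE b=20  (b history now [(1, 28), (5, 24), (7, 79), (8, 51), (9, 81), (10, 43), (11, 83), (12, 20)])
READ a @v5: history=[] -> no version <= 5 -> NONE
v13: WRITE b=37  (b history now [(1, 28), (5, 24), (7, 79), (8, 51), (9, 81), (10, 43), (11, 83), (12, 20), (13, 37)])
v14: WRITE c=18  (c history now [(2, 29), (3, 39), (4, 66), (6, 55), (14, 18)])
v15: WRITE a=0  (a history now [(15, 0)])
READ a @v3: history=[(15, 0)] -> no version <= 3 -> NONE
READ b @v7: history=[(1, 28), (5, 24), (7, 79), (8, 51), (9, 81), (10, 43), (11, 83), (12, 20), (13, 37)] -> pick v7 -> 79
v16: WRITE b=4  (b history now [(1, 28), (5, 24), (7, 79), (8, 51), (9, 81), (10, 43), (11, 83), (12, 20), (13, 37), (16, 4)])
READ a @v16: history=[(15, 0)] -> pick v15 -> 0
v17: WRITE a=50  (a history now [(15, 0), (17, 50)])
v18: WRITE b=42  (b history now [(1, 28), (5, 24), (7, 79), (8, 51), (9, 81), (10, 43), (11, 83), (12, 20), (13, 37), (16, 4), (18, 42)])
v19: WRITE b=6  (b history now [(1, 28), (5, 24), (7, 79), (8, 51), (9, 81), (10, 43), (11, 83), (12, 20), (13, 37), (16, 4), (18, 42), (19, 6)])
v20: WRITE a=13  (a history now [(15, 0), (17, 50), (20, 13)])
v21: WRITE c=7  (c history now [(2, 29), (3, 39), (4, 66), (6, 55), (14, 18), (21, 7)])
READ b @v6: history=[(1, 28), (5, 24), (7, 79), (8, 51), (9, 81), (10, 43), (11, 83), (12, 20), (13, 37), (16, 4), (18, 42), (19, 6)] -> pick v5 -> 24
Read results in order: ['28', '24', '55', '55', 'NONE', 'NONE', '79', '0', '24']
NONE count = 2

Answer: 2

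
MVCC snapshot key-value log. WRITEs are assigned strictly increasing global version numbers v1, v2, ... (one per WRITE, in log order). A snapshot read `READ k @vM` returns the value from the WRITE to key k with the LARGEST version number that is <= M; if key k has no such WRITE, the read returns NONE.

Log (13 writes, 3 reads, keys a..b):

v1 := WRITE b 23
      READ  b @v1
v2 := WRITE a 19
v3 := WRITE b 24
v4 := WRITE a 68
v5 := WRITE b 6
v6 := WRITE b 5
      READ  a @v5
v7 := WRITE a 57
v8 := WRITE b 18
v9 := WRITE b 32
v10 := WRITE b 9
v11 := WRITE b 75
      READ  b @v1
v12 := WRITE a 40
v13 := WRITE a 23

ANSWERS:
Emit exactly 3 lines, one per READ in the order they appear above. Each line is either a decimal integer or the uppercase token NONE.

Answer: 23
68
23

Derivation:
v1: WRITE b=23  (b history now [(1, 23)])
READ b @v1: history=[(1, 23)] -> pick v1 -> 23
v2: WRITE a=19  (a history now [(2, 19)])
v3: WRITE b=24  (b history now [(1, 23), (3, 24)])
v4: WRITE a=68  (a history now [(2, 19), (4, 68)])
v5: WRITE b=6  (b history now [(1, 23), (3, 24), (5, 6)])
v6: WRITE b=5  (b history now [(1, 23), (3, 24), (5, 6), (6, 5)])
READ a @v5: history=[(2, 19), (4, 68)] -> pick v4 -> 68
v7: WRITE a=57  (a history now [(2, 19), (4, 68), (7, 57)])
v8: WRITE b=18  (b history now [(1, 23), (3, 24), (5, 6), (6, 5), (8, 18)])
v9: WRITE b=32  (b history now [(1, 23), (3, 24), (5, 6), (6, 5), (8, 18), (9, 32)])
v10: WRITE b=9  (b history now [(1, 23), (3, 24), (5, 6), (6, 5), (8, 18), (9, 32), (10, 9)])
v11: WRITE b=75  (b history now [(1, 23), (3, 24), (5, 6), (6, 5), (8, 18), (9, 32), (10, 9), (11, 75)])
READ b @v1: history=[(1, 23), (3, 24), (5, 6), (6, 5), (8, 18), (9, 32), (10, 9), (11, 75)] -> pick v1 -> 23
v12: WRITE a=40  (a history now [(2, 19), (4, 68), (7, 57), (12, 40)])
v13: WRITE a=23  (a history now [(2, 19), (4, 68), (7, 57), (12, 40), (13, 23)])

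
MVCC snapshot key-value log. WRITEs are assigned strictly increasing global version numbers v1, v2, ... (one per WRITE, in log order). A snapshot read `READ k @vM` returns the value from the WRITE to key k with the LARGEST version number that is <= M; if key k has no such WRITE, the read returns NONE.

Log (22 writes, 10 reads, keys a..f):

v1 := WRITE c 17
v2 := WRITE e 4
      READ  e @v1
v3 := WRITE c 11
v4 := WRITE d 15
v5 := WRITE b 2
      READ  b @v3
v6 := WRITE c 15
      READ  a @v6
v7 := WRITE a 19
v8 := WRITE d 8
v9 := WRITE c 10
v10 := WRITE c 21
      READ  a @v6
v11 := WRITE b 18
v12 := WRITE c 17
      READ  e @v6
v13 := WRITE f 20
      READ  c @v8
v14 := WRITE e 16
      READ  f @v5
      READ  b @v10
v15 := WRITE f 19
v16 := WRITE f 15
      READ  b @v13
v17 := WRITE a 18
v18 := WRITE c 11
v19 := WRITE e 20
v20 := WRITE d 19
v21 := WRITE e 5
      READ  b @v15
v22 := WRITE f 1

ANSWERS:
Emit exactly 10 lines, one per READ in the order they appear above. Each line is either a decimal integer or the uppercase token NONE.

v1: WRITE c=17  (c history now [(1, 17)])
v2: WRITE e=4  (e history now [(2, 4)])
READ e @v1: history=[(2, 4)] -> no version <= 1 -> NONE
v3: WRITE c=11  (c history now [(1, 17), (3, 11)])
v4: WRITE d=15  (d history now [(4, 15)])
v5: WRITE b=2  (b history now [(5, 2)])
READ b @v3: history=[(5, 2)] -> no version <= 3 -> NONE
v6: WRITE c=15  (c history now [(1, 17), (3, 11), (6, 15)])
READ a @v6: history=[] -> no version <= 6 -> NONE
v7: WRITE a=19  (a history now [(7, 19)])
v8: WRITE d=8  (d history now [(4, 15), (8, 8)])
v9: WRITE c=10  (c history now [(1, 17), (3, 11), (6, 15), (9, 10)])
v10: WRITE c=21  (c history now [(1, 17), (3, 11), (6, 15), (9, 10), (10, 21)])
READ a @v6: history=[(7, 19)] -> no version <= 6 -> NONE
v11: WRITE b=18  (b history now [(5, 2), (11, 18)])
v12: WRITE c=17  (c history now [(1, 17), (3, 11), (6, 15), (9, 10), (10, 21), (12, 17)])
READ e @v6: history=[(2, 4)] -> pick v2 -> 4
v13: WRITE f=20  (f history now [(13, 20)])
READ c @v8: history=[(1, 17), (3, 11), (6, 15), (9, 10), (10, 21), (12, 17)] -> pick v6 -> 15
v14: WRITE e=16  (e history now [(2, 4), (14, 16)])
READ f @v5: history=[(13, 20)] -> no version <= 5 -> NONE
READ b @v10: history=[(5, 2), (11, 18)] -> pick v5 -> 2
v15: WRITE f=19  (f history now [(13, 20), (15, 19)])
v16: WRITE f=15  (f history now [(13, 20), (15, 19), (16, 15)])
READ b @v13: history=[(5, 2), (11, 18)] -> pick v11 -> 18
v17: WRITE a=18  (a history now [(7, 19), (17, 18)])
v18: WRITE c=11  (c history now [(1, 17), (3, 11), (6, 15), (9, 10), (10, 21), (12, 17), (18, 11)])
v19: WRITE e=20  (e history now [(2, 4), (14, 16), (19, 20)])
v20: WRITE d=19  (d history now [(4, 15), (8, 8), (20, 19)])
v21: WRITE e=5  (e history now [(2, 4), (14, 16), (19, 20), (21, 5)])
READ b @v15: history=[(5, 2), (11, 18)] -> pick v11 -> 18
v22: WRITE f=1  (f history now [(13, 20), (15, 19), (16, 15), (22, 1)])

Answer: NONE
NONE
NONE
NONE
4
15
NONE
2
18
18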